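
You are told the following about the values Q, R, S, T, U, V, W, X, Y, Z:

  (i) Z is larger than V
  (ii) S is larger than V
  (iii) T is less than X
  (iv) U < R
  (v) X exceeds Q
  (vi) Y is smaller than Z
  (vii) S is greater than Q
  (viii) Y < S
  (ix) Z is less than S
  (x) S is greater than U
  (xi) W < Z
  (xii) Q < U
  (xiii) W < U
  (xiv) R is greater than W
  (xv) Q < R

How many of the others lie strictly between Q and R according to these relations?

The relations place Q below R. An element lies strictly between them when it is forced above Q and also forced below R.
Above Q: {U, X, S}. Below R: {W, U}.
Intersection: {U} — 1.

1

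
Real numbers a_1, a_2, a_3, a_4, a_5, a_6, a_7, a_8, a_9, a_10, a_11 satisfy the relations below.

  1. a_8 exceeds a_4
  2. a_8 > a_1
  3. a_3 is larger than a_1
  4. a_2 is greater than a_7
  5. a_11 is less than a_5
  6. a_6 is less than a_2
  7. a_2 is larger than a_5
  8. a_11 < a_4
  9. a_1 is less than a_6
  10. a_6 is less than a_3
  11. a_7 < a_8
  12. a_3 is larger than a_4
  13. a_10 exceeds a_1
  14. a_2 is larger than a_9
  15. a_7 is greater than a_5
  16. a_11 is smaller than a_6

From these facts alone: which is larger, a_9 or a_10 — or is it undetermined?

undetermined

Following every chain through a_10: below a_10 we get a_1.
a_9 is not reached, and no chain runs the other way from a_9 to a_10.
So the given relations leave the order of a_10 and a_9 undetermined.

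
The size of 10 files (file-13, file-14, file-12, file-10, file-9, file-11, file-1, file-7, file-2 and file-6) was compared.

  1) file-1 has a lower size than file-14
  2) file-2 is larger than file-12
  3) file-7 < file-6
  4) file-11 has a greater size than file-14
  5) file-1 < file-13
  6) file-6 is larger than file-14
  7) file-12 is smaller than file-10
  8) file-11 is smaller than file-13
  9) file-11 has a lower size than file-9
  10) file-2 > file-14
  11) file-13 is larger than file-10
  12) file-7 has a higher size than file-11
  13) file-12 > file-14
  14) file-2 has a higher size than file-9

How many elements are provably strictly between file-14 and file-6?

Chaining upward from file-14 reaches: file-11, file-12, file-9, file-2, file-10, file-7, file-13.
Chaining downward from file-6 reaches: file-1, file-11, file-7.
Strictly between file-14 and file-6 are those in both lists: file-11, file-7 — 2 elements.

2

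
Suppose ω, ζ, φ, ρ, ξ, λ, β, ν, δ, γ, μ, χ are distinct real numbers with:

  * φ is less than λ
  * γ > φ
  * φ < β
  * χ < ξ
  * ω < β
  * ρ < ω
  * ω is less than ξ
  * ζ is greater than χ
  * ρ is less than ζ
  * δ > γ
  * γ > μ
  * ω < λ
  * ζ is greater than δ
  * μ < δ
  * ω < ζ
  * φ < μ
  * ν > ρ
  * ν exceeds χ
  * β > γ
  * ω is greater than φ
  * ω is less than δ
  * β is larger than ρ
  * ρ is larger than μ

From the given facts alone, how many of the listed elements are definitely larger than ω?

From ω the given relations immediately reach δ, ζ, ξ, β, λ.
Nothing else is reachable above ω; 5 in all.

5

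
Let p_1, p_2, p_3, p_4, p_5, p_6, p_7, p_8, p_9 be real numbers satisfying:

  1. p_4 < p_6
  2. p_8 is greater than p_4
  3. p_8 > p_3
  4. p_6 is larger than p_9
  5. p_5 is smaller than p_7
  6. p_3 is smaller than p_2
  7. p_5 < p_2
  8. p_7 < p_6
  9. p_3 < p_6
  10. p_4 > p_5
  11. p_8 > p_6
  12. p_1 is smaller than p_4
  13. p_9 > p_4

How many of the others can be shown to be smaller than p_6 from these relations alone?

6

Directly below p_6: p_3, p_4, p_9, p_7.
One step further: p_5, p_1 (6 so far).
Nothing else is reachable below p_6; 6 in all.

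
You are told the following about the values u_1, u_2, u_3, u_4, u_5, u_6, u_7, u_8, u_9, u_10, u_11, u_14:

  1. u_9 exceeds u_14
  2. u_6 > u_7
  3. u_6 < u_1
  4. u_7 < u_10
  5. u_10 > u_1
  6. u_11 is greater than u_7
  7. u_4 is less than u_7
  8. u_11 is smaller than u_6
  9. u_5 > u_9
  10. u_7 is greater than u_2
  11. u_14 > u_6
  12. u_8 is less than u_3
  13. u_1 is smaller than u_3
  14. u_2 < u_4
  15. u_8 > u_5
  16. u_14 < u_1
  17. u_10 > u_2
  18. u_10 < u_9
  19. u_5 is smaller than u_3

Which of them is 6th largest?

Chaining the given pairs: u_2 < u_4 < u_7 < u_11 < u_6 < u_14 < u_1 < u_10 < u_9 < u_5 < u_8 < u_3.
The 6th largest is u_1.

u_1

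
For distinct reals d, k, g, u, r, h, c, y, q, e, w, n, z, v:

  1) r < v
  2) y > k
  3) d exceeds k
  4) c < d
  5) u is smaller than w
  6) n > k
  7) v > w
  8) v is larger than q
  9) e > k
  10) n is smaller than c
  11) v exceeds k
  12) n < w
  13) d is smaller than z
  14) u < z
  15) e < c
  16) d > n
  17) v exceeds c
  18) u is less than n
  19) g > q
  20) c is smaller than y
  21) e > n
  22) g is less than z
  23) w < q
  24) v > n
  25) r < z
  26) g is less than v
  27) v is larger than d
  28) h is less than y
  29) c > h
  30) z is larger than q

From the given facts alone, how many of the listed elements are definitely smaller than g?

Directly below g: q.
One step further: w (2 so far).
One step further: u, n (4 so far).
One step further: k (5 so far).
Nothing else is reachable below g; 5 in all.

5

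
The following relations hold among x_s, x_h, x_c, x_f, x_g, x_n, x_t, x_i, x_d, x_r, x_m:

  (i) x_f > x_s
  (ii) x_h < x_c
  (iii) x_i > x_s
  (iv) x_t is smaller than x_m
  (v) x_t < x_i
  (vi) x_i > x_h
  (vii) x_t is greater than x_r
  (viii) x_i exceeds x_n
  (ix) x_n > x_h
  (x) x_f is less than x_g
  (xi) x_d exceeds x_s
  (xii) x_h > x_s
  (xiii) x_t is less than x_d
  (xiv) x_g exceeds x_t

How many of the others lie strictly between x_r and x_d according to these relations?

1

Chaining upward from x_r reaches: x_t, x_m, x_i, x_g.
Chaining downward from x_d reaches: x_s, x_t.
Strictly between x_r and x_d are those in both lists: x_t — 1 element.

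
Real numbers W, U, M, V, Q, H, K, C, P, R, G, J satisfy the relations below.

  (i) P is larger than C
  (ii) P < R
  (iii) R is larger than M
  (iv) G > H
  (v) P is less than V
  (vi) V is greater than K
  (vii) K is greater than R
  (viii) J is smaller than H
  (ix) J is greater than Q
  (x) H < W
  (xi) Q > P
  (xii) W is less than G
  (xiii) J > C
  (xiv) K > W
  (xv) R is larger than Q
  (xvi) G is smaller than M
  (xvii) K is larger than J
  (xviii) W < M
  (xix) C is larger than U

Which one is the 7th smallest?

W

Piecing the relations together gives one ordering: U < C < P < Q < J < H < W < G < M < R < K < V.
Counting 7 from the smallest end gives W.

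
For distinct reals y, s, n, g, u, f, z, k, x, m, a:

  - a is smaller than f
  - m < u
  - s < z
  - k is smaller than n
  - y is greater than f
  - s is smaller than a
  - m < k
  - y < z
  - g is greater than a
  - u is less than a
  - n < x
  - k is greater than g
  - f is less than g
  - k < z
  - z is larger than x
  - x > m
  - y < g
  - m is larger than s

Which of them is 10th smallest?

x

Piecing the relations together gives one ordering: s < m < u < a < f < y < g < k < n < x < z.
Counting 10 from the smallest end gives x.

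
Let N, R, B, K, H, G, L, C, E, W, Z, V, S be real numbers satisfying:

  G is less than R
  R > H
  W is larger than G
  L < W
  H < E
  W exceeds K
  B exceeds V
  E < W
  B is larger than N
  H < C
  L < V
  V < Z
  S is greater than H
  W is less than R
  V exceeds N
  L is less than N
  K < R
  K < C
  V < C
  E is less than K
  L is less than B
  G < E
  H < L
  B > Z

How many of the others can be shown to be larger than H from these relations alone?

Directly above H: L, E, R, S, C.
One step further: N, V, K, W, B (10 so far).
One step further: Z (11 so far).
No other element is forced above H by the given relations, so the count is 11.

11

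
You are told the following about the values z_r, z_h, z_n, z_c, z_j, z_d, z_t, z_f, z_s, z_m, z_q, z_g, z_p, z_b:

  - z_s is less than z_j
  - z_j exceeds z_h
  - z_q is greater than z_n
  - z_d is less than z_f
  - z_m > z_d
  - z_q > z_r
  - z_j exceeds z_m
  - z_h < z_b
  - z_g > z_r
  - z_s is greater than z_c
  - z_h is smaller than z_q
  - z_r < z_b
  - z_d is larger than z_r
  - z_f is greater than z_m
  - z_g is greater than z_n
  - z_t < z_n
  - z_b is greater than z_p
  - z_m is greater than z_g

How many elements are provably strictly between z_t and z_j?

3

Chaining upward from z_t reaches: z_n, z_g, z_m, z_q, z_f.
Chaining downward from z_j reaches: z_r, z_h, z_d, z_c, z_s, z_n, z_g, z_m.
Strictly between z_t and z_j are those in both lists: z_n, z_g, z_m — 3 elements.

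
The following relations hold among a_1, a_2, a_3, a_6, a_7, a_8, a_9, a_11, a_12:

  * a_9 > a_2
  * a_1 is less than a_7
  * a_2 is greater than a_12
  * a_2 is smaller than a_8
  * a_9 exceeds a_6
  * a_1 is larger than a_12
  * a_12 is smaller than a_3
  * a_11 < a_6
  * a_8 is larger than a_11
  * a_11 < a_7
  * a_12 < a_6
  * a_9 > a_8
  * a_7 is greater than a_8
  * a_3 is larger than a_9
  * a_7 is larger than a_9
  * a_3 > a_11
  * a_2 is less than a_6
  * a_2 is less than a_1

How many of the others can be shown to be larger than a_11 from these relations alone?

From a_11 the given relations immediately reach a_8, a_6, a_7, a_3.
From those, a_9 — 5 in total.
Nothing else is reachable above a_11; 5 in all.

5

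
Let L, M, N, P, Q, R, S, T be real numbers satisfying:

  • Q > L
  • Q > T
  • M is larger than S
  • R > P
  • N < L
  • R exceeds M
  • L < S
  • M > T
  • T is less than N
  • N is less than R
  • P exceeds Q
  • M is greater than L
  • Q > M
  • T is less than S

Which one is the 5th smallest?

Piecing the relations together gives one ordering: T < N < L < S < M < Q < P < R.
The 5th smallest is M.

M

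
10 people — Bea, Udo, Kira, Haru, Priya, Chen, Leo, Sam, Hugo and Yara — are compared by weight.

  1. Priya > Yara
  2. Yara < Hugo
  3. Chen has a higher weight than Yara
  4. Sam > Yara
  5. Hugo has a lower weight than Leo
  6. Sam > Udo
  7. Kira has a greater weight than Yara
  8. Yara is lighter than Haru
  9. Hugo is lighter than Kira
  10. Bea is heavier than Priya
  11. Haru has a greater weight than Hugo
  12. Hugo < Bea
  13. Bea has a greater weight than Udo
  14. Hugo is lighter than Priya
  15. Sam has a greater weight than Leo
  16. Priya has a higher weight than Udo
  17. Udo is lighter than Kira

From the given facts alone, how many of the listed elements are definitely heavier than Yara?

8

From Yara the given relations immediately reach Hugo, Priya, Haru, Sam, Chen, Kira.
From those, Bea, Leo — 8 in total.
No other element is forced above Yara by the given relations, so the count is 8.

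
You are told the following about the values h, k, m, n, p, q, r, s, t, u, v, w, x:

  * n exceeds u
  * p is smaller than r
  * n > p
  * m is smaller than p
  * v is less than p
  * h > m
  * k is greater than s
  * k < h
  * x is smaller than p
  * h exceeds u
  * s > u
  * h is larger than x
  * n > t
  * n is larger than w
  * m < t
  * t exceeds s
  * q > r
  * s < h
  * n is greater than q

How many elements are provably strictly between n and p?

2

Chaining upward from p reaches: r, q.
Chaining downward from n reaches: w, x, u, s, m, t, v, r, q.
Strictly between p and n are those in both lists: r, q — 2 elements.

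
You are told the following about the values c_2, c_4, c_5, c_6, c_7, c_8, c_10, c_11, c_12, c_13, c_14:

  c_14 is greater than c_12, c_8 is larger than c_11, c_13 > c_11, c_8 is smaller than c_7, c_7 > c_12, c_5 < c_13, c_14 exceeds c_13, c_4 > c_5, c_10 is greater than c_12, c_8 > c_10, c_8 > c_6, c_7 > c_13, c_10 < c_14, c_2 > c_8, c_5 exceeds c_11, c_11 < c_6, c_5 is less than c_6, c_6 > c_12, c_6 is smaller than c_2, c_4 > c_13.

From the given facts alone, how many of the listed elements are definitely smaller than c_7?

Directly below c_7: c_12, c_13, c_8.
One step further: c_11, c_5, c_10, c_6 (7 so far).
Nothing else is reachable below c_7; 7 in all.

7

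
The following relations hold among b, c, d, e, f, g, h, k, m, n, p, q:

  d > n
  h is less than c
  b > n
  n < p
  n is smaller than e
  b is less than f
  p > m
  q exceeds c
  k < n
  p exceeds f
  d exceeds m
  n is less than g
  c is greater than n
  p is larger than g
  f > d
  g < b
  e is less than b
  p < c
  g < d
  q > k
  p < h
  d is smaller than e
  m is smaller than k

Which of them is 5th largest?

Chaining the given pairs: m < k < n < g < d < e < b < f < p < h < c < q.
The 5th largest is f.

f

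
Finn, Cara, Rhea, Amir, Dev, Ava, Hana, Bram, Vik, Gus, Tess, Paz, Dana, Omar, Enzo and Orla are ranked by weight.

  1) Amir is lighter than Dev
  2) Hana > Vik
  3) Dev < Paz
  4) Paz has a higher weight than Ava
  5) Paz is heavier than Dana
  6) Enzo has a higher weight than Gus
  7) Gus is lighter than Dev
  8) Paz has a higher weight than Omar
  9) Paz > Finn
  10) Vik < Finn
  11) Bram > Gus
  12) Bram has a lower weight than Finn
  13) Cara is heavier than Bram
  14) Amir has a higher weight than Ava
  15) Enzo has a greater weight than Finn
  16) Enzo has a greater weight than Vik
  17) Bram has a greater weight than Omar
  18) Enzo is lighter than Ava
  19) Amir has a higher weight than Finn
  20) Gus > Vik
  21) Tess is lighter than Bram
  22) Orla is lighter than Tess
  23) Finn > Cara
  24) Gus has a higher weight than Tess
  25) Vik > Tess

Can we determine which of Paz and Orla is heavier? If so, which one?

Paz

The relevant relations are Orla < Tess; Tess < Vik; Vik < Gus; Gus < Bram; Bram < Cara; Cara < Finn; Finn < Enzo; Enzo < Ava; Ava < Amir; Amir < Dev; Dev < Paz.
Chaining these gives Orla < Tess < Vik < Gus < Bram < Cara < Finn < Enzo < Ava < Amir < Dev < Paz.
So Paz is heavier.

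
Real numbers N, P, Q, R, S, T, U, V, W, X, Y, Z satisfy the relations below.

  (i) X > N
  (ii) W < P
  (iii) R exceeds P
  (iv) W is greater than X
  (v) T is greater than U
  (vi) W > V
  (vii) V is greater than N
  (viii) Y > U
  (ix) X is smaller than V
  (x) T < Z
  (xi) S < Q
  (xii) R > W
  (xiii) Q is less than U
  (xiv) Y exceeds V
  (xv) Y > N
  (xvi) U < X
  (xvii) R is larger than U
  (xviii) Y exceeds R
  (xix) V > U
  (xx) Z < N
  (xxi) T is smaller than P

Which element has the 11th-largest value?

Q

Piecing the relations together gives one ordering: S < Q < U < T < Z < N < X < V < W < P < R < Y.
Counting 11 from the largest end gives Q.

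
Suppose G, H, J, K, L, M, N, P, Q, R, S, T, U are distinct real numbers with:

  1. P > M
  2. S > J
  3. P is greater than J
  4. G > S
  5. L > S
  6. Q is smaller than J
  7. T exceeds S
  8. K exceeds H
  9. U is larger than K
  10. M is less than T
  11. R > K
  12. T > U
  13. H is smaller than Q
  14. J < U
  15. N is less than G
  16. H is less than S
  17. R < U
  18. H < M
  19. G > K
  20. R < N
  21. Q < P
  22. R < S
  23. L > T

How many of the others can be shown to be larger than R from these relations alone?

6

From R the given relations immediately reach S, U, N.
From those, T, L, G — 6 in total.
Nothing else is reachable above R; 6 in all.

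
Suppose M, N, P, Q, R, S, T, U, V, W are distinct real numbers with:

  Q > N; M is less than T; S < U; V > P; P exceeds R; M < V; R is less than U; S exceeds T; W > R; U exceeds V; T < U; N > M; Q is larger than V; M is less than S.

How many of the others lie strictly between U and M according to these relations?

Chaining upward from M reaches: T, S, V, N, Q.
Chaining downward from U reaches: T, R, P, S, V.
Strictly between M and U are those in both lists: T, S, V — 3 elements.

3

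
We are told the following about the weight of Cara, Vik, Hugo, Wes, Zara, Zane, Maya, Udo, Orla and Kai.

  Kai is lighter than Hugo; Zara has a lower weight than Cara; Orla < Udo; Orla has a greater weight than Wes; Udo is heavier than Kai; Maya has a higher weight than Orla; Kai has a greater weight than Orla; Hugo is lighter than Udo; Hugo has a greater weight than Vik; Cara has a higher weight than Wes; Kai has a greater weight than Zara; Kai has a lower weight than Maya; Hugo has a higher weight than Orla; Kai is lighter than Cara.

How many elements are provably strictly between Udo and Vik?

1

The relations place Vik below Udo. An element lies strictly between them when it is forced above Vik and also forced below Udo.
Above Vik: {Hugo}. Below Udo: {Zara, Wes, Orla, Kai, Hugo}.
Intersection: {Hugo} — 1.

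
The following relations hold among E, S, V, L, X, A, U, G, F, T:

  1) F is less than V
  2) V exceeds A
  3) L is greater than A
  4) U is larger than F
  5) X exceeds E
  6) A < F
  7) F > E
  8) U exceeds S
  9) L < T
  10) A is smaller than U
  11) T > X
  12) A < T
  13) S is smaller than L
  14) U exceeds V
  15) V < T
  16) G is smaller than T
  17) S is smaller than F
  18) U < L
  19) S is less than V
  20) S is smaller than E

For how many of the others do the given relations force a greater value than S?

The elements the relations force above S are E, F, V, U, L, X, T — no chain reaches any other.
That is 7.

7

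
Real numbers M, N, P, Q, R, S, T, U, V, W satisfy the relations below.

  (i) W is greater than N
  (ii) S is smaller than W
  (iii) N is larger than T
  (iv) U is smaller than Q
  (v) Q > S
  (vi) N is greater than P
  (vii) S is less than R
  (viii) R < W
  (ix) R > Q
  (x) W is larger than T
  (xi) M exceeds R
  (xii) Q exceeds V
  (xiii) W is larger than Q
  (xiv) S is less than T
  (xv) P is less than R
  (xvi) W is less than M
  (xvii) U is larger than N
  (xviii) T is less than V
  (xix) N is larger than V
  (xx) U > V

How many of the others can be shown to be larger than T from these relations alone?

Directly above T: V, N, W.
One step further: U, Q, M (6 so far).
One step further: R (7 so far).
Nothing else is reachable above T; 7 in all.

7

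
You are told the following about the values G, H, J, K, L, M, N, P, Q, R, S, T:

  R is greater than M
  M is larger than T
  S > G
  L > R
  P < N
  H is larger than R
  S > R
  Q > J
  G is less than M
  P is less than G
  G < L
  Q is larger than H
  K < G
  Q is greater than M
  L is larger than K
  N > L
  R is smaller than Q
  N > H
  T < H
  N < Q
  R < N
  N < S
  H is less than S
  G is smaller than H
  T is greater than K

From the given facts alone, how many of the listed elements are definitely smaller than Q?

10

Directly below Q: M, R, H, J, N.
One step further: T, P, G, L (9 so far).
One step further: K (10 so far).
No other element is forced below Q by the given relations, so the count is 10.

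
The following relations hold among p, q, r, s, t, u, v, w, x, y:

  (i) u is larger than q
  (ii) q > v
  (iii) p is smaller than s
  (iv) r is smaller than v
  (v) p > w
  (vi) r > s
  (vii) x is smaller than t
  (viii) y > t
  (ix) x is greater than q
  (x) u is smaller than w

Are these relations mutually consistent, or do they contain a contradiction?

inconsistent

Chaining the given relations yields u < w < p < s < r < v < q, so u < q. But one relation states q < u. These cannot both hold.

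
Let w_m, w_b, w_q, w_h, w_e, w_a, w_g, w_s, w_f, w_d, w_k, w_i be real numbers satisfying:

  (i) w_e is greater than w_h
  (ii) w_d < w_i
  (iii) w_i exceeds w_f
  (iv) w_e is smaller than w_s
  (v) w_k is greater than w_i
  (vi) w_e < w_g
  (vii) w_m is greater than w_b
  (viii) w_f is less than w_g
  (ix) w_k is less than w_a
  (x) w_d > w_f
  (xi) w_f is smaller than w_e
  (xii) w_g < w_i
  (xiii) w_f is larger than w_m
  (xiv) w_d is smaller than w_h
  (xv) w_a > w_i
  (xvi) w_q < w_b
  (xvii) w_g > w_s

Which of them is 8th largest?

Piecing the relations together gives one ordering: w_q < w_b < w_m < w_f < w_d < w_h < w_e < w_s < w_g < w_i < w_k < w_a.
Counting 8 from the largest end gives w_d.

w_d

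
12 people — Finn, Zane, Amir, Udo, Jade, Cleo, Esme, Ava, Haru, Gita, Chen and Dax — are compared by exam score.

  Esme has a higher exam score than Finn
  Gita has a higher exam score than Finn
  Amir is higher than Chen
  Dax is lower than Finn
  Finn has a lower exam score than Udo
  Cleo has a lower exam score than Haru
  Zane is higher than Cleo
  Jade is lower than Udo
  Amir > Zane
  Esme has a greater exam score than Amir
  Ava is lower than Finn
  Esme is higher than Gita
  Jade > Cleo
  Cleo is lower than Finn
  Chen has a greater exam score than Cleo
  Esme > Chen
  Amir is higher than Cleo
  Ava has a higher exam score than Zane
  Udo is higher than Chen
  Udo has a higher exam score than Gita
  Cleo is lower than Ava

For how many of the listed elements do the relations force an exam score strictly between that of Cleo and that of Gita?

Chaining upward from Cleo reaches: Jade, Zane, Ava, Chen, Finn, Amir, Esme, Haru, Udo.
Chaining downward from Gita reaches: Zane, Ava, Dax, Finn.
Strictly between Cleo and Gita are those in both lists: Zane, Ava, Finn — 3 elements.

3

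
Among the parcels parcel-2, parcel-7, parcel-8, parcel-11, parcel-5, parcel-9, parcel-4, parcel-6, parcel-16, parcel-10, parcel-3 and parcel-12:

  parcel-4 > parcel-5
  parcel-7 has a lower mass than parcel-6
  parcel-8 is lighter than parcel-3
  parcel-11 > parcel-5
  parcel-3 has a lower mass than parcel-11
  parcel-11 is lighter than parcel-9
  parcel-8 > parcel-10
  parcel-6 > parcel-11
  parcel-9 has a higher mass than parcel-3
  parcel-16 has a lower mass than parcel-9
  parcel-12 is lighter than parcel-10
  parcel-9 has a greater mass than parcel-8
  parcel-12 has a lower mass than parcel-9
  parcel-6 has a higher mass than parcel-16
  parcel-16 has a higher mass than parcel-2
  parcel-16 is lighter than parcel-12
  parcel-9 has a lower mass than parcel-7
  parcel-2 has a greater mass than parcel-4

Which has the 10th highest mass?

Piecing the relations together gives one ordering: parcel-5 < parcel-4 < parcel-2 < parcel-16 < parcel-12 < parcel-10 < parcel-8 < parcel-3 < parcel-11 < parcel-9 < parcel-7 < parcel-6.
The 10th largest is parcel-2.

parcel-2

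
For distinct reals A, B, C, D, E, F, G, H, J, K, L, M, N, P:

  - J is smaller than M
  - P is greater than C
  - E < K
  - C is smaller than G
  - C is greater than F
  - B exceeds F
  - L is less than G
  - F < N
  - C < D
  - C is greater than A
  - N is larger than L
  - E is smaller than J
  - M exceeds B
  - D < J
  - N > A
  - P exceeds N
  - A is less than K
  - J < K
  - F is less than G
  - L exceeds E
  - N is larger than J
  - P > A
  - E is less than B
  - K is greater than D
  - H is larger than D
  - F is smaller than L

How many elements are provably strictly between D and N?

1

The relations place D below N. An element lies strictly between them when it is forced above D and also forced below N.
Above D: {J, K, M, H, P}. Below N: {A, E, F, C, J, L}.
Intersection: {J} — 1.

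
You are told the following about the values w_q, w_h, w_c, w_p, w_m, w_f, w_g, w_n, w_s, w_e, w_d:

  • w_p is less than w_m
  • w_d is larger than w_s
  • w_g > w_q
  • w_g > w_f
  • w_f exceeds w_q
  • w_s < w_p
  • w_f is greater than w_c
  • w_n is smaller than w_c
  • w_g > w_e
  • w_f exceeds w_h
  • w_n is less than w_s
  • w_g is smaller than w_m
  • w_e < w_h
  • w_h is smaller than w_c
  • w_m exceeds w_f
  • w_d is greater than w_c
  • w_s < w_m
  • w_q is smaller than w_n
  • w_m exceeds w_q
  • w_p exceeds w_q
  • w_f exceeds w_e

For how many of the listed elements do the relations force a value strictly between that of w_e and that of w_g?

The relations place w_e below w_g. An element lies strictly between them when it is forced above w_e and also forced below w_g.
Above w_e: {w_h, w_c, w_f, w_d, w_m}. Below w_g: {w_q, w_n, w_h, w_c, w_f}.
Intersection: {w_h, w_c, w_f} — 3.

3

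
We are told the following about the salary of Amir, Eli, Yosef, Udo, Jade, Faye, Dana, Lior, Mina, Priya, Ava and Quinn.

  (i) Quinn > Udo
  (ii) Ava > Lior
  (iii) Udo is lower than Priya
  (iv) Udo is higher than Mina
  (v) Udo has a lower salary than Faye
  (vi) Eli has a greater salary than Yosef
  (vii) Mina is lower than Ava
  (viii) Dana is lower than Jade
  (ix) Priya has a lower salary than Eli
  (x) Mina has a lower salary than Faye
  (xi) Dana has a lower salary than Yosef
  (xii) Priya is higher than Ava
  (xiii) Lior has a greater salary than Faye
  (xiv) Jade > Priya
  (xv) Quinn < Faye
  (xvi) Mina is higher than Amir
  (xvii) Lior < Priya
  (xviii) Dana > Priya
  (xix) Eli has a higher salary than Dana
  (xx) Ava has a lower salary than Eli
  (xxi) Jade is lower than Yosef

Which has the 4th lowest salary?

Quinn

Chaining the given pairs: Amir < Mina < Udo < Quinn < Faye < Lior < Ava < Priya < Dana < Jade < Yosef < Eli.
The 4th smallest is Quinn.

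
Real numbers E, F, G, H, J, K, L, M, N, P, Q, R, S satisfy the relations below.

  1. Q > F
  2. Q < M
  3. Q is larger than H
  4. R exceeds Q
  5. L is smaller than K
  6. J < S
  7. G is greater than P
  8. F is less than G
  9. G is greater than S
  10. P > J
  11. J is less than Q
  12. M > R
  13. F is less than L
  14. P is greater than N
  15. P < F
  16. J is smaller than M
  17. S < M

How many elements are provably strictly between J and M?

Chaining upward from J reaches: S, P, F, Q, R, L, G, K.
Chaining downward from M reaches: S, N, P, H, F, Q, R.
Strictly between J and M are those in both lists: S, P, F, Q, R — 5 elements.

5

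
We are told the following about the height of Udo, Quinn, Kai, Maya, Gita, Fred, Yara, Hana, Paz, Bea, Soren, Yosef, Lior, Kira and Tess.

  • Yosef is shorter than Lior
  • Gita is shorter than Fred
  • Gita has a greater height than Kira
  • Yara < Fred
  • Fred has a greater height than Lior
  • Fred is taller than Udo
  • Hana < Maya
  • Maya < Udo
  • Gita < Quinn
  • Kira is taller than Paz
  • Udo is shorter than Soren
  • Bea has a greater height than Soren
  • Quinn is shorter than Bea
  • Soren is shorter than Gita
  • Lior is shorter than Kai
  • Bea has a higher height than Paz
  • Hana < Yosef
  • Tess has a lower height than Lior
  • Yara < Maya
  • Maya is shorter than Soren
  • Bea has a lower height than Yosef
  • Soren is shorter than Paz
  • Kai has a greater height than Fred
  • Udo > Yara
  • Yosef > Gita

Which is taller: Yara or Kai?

Kai

Chaining the given relations: Yara < Maya < Udo < Soren < Paz < Kira < Gita < Quinn < Bea < Yosef < Lior < Fred < Kai.
So Yara < Kai; Kai is the taller of the two.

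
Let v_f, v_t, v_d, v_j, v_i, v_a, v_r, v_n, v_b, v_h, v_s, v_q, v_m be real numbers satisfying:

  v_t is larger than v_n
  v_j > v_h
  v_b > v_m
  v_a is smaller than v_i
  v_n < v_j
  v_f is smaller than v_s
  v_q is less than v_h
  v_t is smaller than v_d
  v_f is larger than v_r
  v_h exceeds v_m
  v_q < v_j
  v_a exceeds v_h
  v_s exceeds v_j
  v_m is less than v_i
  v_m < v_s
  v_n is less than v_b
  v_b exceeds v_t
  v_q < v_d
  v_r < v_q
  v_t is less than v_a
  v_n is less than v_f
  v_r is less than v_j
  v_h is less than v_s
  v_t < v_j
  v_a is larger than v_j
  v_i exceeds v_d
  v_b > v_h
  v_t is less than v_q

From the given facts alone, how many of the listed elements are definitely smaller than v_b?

6

Directly below v_b: v_n, v_t, v_m, v_h.
One step further: v_q (5 so far).
One step further: v_r (6 so far).
Nothing else is reachable below v_b; 6 in all.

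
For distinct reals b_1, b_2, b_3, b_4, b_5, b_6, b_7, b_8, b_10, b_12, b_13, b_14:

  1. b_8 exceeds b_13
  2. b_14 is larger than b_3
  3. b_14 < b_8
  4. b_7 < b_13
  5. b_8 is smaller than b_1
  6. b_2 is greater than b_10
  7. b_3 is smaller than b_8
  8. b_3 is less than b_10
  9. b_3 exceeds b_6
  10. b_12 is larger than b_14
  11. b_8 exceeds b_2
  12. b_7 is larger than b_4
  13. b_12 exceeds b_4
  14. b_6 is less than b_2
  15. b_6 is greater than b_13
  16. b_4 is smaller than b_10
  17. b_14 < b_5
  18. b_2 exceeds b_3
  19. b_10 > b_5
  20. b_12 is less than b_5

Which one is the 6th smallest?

Chaining the given pairs: b_4 < b_7 < b_13 < b_6 < b_3 < b_14 < b_12 < b_5 < b_10 < b_2 < b_8 < b_1.
Counting 6 from the smallest end gives b_14.

b_14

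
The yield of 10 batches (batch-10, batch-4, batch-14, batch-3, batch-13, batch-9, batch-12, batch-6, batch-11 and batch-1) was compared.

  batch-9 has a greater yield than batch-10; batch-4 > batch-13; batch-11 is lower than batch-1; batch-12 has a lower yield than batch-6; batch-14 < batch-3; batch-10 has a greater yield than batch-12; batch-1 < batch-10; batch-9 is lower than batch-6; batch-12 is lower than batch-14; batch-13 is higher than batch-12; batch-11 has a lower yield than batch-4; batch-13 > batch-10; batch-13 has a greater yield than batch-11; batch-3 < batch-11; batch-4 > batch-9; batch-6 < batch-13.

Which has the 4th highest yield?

batch-9

Piecing the relations together gives one ordering: batch-12 < batch-14 < batch-3 < batch-11 < batch-1 < batch-10 < batch-9 < batch-6 < batch-13 < batch-4.
The 4th largest is batch-9.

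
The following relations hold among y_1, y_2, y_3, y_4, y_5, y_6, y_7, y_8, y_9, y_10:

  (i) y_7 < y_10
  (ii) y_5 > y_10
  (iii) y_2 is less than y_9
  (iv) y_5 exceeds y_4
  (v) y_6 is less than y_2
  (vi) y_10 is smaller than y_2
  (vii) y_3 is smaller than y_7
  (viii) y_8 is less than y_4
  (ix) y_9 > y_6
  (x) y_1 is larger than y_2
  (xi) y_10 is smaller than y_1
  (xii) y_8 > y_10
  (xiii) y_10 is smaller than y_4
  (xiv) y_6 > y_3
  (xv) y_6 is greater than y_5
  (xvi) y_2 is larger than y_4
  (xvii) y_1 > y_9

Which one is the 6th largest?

y_4

The consecutive relations fix a unique order: y_3 < y_7 < y_10 < y_8 < y_4 < y_5 < y_6 < y_2 < y_9 < y_1.
The 6th largest is y_4.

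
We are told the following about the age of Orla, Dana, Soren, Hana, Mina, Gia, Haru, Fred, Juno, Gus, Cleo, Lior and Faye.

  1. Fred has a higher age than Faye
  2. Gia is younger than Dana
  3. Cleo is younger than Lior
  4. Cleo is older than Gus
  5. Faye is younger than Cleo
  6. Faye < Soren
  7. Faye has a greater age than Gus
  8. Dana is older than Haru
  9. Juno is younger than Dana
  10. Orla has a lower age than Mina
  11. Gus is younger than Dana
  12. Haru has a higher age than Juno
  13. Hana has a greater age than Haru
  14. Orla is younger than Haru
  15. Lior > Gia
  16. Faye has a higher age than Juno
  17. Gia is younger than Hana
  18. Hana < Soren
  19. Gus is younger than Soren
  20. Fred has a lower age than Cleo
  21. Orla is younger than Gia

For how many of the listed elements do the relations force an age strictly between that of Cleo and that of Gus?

Chaining upward from Gus reaches: Faye, Fred, Lior, Dana, Soren.
Chaining downward from Cleo reaches: Juno, Faye, Fred.
Strictly between Gus and Cleo are those in both lists: Faye, Fred — 2 elements.

2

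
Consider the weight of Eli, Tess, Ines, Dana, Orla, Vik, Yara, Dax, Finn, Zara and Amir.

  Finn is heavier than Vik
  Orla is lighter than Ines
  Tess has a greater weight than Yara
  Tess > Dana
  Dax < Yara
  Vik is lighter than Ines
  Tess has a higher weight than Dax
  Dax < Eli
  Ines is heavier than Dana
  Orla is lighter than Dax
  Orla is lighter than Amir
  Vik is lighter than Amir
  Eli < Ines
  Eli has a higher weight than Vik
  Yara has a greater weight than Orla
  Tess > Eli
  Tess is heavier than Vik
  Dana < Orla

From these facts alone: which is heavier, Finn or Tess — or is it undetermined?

undetermined

Following every chain through Finn: below Finn we get Vik.
Tess is not reached, and no chain runs the other way from Tess to Finn.
So the given relations leave the order of Finn and Tess undetermined.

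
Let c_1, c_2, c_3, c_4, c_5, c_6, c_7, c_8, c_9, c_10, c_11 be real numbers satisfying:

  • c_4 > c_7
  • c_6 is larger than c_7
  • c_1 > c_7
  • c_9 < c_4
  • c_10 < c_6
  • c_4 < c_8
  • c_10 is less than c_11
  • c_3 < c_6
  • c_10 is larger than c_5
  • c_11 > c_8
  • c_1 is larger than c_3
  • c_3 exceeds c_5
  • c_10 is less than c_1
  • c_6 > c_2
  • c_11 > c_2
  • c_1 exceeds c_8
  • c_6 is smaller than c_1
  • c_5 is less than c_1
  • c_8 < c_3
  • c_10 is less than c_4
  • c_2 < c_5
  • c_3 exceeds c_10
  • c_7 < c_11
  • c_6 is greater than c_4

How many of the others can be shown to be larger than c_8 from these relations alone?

From c_8 the given relations immediately reach c_3, c_11, c_1.
From those, c_6 — 4 in total.
Nothing else is reachable above c_8; 4 in all.

4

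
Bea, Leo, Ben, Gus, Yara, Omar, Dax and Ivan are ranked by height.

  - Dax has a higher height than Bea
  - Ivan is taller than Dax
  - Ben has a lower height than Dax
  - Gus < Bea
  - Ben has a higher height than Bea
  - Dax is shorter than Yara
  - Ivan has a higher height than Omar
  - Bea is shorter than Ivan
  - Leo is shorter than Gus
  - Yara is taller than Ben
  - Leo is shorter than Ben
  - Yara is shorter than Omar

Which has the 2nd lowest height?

The consecutive relations fix a unique order: Leo < Gus < Bea < Ben < Dax < Yara < Omar < Ivan.
The 2nd smallest is Gus.

Gus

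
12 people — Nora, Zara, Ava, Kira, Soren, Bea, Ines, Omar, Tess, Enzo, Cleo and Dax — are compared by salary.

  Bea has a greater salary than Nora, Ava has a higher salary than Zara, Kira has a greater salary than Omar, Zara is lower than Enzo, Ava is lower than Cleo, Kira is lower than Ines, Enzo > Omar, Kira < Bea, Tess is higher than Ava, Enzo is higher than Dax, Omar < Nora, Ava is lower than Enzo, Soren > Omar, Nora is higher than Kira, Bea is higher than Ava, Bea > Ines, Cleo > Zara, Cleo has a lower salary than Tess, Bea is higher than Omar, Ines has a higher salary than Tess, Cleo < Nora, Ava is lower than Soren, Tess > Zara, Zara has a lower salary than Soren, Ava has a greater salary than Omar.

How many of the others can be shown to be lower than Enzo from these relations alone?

4

From Enzo the given relations immediately reach Omar, Zara, Ava, Dax.
No other element is forced below Enzo by the given relations, so the count is 4.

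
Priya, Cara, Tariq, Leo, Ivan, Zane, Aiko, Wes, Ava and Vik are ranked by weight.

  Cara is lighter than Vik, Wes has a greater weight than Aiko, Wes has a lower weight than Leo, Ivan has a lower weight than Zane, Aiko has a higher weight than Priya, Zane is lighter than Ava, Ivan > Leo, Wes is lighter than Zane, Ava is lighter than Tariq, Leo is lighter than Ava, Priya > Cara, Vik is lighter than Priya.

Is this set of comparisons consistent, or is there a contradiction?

consistent

The single ordering Cara < Vik < Priya < Aiko < Wes < Leo < Ivan < Zane < Ava < Tariq satisfies every listed relation, so no contradiction arises.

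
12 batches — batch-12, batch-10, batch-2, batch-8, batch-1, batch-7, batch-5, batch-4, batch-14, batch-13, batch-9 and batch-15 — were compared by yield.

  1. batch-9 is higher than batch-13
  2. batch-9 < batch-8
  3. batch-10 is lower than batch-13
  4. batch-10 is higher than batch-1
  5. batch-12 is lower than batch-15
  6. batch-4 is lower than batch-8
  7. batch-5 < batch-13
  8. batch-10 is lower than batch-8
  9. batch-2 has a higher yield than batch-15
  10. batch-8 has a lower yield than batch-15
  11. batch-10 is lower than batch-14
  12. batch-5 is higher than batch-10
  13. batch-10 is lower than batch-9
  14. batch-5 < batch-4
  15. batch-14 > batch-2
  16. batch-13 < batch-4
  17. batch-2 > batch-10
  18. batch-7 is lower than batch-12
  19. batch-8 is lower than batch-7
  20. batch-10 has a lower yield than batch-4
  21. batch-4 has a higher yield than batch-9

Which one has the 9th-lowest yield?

The consecutive relations fix a unique order: batch-1 < batch-10 < batch-5 < batch-13 < batch-9 < batch-4 < batch-8 < batch-7 < batch-12 < batch-15 < batch-2 < batch-14.
The 9th smallest is batch-12.

batch-12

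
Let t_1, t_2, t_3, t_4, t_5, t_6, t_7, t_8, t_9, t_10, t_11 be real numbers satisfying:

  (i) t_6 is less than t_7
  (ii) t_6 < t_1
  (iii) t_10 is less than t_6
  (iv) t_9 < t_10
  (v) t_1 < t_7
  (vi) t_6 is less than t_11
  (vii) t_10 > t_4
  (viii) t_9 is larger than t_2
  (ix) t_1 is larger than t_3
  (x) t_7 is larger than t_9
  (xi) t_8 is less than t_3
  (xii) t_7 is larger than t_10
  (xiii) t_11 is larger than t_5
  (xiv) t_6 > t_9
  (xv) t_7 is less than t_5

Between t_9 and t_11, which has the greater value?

t_9 < t_10 < t_6 < t_1 < t_7 < t_5 < t_11, by transitivity through t_10, t_6, t_1, t_7, t_5.
So t_9 < t_11; t_11 is the larger of the two.

t_11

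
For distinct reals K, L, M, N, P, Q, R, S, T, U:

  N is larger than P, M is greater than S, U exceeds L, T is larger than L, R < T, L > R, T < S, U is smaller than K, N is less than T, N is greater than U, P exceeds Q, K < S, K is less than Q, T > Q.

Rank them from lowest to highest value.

The consecutive links are each given: R < L; L < U; U < K; K < Q; Q < P; P < N; N < T; T < S; S < M.

R < L < U < K < Q < P < N < T < S < M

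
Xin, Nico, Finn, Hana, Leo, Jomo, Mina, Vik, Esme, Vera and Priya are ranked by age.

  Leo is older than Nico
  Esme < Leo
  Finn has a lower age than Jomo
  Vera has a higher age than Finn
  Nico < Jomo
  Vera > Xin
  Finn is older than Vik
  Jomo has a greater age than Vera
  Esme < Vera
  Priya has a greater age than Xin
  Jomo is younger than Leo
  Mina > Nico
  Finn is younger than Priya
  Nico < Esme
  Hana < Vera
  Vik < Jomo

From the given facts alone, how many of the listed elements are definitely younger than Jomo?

The elements the relations force below Jomo are Vik, Hana, Xin, Finn, Nico, Esme, Vera — no chain reaches any other.
That is 7.

7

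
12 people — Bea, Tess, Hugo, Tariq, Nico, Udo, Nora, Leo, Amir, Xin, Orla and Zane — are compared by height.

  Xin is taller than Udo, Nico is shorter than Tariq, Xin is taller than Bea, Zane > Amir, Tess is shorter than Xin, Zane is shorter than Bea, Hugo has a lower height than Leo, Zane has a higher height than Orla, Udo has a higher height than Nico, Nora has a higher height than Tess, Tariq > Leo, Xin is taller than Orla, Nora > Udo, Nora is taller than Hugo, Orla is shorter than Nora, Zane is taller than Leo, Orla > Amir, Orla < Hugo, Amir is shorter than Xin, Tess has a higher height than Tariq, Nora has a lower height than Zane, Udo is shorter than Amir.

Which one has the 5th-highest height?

Chaining the given pairs: Nico < Udo < Amir < Orla < Hugo < Leo < Tariq < Tess < Nora < Zane < Bea < Xin.
Counting 5 from the largest end gives Tess.

Tess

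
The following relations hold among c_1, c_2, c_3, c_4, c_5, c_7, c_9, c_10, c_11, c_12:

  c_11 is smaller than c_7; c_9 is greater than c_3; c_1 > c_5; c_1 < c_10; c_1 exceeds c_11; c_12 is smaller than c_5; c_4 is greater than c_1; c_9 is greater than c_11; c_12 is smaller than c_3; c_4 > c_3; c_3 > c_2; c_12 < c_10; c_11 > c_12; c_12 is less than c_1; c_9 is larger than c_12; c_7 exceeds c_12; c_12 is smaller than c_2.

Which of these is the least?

c_12

c_2 is not least since c_12 < c_2; c_5 is not least since c_12 < c_5; c_11 is not least since c_12 < c_11; c_7 is not least since c_12 < c_7; c_3 is not least since c_2 < c_3; c_1 is not least since c_12 < c_1; c_9 is not least since c_12 < c_9; c_4 is not least since c_3 < c_4; c_10 is not least since c_12 < c_10.
Only c_12 has nothing below it, so c_12 is the least.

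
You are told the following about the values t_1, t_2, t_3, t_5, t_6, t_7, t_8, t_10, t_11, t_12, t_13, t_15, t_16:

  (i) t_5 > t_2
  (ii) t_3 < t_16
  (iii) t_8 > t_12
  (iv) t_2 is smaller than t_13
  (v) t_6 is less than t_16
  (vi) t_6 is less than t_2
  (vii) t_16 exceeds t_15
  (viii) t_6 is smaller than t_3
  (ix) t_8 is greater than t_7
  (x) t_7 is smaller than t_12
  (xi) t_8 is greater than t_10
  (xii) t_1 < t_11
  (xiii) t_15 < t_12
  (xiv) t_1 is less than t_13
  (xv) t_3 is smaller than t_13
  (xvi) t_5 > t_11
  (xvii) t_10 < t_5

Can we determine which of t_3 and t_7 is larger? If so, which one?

undetermined

Following every chain through t_3: above t_3 we get t_16, t_13; below t_3 we get t_6.
t_7 is not reached, and no chain runs the other way from t_7 to t_3.
So the given relations leave the order of t_3 and t_7 undetermined.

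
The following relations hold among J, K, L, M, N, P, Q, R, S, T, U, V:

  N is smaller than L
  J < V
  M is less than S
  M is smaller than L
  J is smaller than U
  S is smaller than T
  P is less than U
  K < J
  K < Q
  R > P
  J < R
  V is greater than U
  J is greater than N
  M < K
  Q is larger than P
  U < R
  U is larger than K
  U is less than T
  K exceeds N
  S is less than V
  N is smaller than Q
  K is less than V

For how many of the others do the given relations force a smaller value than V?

7

From V the given relations immediately reach S, K, J, U.
From those, N, M, P — 7 in total.
No other element is forced below V by the given relations, so the count is 7.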